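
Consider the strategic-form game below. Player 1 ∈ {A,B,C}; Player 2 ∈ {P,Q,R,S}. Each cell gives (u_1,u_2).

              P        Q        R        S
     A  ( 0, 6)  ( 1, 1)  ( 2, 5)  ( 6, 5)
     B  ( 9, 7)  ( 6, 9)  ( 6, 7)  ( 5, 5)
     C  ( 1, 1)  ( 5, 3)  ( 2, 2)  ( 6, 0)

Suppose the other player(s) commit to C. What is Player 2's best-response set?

argmax u_2 = {Q}

u_2(P vs C) = 1
u_2(Q vs C) = 3
u_2(R vs C) = 2
u_2(S vs C) = 0
max payoff 3 at {Q}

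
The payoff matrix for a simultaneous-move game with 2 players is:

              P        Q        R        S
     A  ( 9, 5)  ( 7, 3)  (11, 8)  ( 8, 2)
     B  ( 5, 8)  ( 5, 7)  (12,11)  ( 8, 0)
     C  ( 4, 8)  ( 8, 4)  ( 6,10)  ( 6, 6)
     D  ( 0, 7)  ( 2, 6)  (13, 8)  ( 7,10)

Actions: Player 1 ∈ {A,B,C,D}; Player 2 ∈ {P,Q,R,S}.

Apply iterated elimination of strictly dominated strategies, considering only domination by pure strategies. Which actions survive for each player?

P2 drop P (R beats it: A:8>5 B:11>8 C:10>8 D:8>7)
P2 drop Q (R beats it: A:8>3 B:11>7 C:10>4 D:8>6)
P1 drop C (A beats it: R:11>6 S:8>6)
P1→{A,B,D} P2→{R,S}

Remaining: P1:{A,B,D} P2:{R,S}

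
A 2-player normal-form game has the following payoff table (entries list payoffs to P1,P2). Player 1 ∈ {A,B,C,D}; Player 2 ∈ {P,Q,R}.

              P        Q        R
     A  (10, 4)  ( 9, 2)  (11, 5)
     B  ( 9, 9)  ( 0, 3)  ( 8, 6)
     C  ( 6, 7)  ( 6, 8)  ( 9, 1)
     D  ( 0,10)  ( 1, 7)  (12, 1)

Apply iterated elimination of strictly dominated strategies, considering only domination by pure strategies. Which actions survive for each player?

P1 drop B (A beats it: P:10>9 Q:9>0 R:11>8)
P1 drop C (A beats it: P:10>6 Q:9>6 R:11>9)
P2 drop Q (P beats it: A:4>2 D:10>7)
P1→{A,D} P2→{P,R}

IESDS → P1:{A,D} P2:{P,R}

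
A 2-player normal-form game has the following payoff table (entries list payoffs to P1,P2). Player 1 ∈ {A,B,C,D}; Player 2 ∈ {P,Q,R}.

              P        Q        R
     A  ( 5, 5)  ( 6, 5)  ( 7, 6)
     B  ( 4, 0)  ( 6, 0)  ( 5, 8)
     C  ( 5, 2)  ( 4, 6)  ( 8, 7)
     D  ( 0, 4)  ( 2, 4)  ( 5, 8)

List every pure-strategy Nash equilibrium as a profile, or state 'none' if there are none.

NE set: (C,R)

(A,P): not NE [P2→R gives 6>5]
(A,Q): not NE [P2→R gives 6>5]
(A,R): not NE [P1→C gives 8>7]
(B,P): not NE [P1→C gives 5>4; P2→R gives 8>0]
(B,Q): not NE [P2→R gives 8>0]
(B,R): not NE [P1→C gives 8>5]
(C,P): not NE [P2→R gives 7>2]
(C,Q): not NE [P1→B gives 6>4; P2→R gives 7>6]
(C,R): NE
(D,P): not NE [P1→C gives 5>0; P2→R gives 8>4]
(D,Q): not NE [P1→B gives 6>2; P2→R gives 8>4]
(D,R): not NE [P1→C gives 8>5]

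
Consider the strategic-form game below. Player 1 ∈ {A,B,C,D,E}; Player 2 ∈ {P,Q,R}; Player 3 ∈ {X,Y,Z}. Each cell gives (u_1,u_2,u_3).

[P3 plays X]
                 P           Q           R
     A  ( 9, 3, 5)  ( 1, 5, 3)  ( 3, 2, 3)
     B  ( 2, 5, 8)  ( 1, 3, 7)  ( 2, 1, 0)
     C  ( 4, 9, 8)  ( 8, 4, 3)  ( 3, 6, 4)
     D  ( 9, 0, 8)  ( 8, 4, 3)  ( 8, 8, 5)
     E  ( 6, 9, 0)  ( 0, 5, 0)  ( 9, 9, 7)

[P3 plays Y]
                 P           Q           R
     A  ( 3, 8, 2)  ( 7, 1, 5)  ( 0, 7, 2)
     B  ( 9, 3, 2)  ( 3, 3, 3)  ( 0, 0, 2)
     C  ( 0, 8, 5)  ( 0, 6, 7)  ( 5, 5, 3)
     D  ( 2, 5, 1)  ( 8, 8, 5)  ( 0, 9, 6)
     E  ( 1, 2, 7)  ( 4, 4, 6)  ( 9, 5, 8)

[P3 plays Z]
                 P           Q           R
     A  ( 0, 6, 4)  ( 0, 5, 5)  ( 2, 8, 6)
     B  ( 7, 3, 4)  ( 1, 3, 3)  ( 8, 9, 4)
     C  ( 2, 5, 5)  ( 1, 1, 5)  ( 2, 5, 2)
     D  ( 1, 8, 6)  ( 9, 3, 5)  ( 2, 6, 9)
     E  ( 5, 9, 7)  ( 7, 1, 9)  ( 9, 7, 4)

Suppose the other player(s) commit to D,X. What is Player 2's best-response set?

P2 best: {R}

u_2(P vs D,X) = 0
u_2(Q vs D,X) = 4
u_2(R vs D,X) = 8
max payoff 8 at {R}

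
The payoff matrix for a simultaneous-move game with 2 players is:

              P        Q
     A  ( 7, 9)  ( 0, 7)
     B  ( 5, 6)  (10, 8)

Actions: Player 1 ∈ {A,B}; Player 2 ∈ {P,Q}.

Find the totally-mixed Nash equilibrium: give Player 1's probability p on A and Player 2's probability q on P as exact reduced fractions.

P1 indiff ⇒ q·7+(1-q)·0 = q·5+(1-q)·10 ⇒ q(2) = (1-q)(10) ⇒ q = 5/6
P2 indiff ⇒ p·9+(1-p)·6 = p·7+(1-p)·8 ⇒ p(2) = (1-p)(2) ⇒ p = 1/2

p=1/2, q=5/6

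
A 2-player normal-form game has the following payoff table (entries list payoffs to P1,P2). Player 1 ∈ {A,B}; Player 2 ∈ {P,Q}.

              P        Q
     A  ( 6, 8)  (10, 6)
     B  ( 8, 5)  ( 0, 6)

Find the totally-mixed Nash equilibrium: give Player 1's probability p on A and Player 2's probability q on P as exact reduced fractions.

p=1/3, q=5/6

P1 indiff ⇒ q·6+(1-q)·10 = q·8+(1-q)·0 ⇒ q(-2) = (1-q)(-10) ⇒ q = 5/6
P2 indiff ⇒ p·8+(1-p)·5 = p·6+(1-p)·6 ⇒ p(2) = (1-p)(1) ⇒ p = 1/3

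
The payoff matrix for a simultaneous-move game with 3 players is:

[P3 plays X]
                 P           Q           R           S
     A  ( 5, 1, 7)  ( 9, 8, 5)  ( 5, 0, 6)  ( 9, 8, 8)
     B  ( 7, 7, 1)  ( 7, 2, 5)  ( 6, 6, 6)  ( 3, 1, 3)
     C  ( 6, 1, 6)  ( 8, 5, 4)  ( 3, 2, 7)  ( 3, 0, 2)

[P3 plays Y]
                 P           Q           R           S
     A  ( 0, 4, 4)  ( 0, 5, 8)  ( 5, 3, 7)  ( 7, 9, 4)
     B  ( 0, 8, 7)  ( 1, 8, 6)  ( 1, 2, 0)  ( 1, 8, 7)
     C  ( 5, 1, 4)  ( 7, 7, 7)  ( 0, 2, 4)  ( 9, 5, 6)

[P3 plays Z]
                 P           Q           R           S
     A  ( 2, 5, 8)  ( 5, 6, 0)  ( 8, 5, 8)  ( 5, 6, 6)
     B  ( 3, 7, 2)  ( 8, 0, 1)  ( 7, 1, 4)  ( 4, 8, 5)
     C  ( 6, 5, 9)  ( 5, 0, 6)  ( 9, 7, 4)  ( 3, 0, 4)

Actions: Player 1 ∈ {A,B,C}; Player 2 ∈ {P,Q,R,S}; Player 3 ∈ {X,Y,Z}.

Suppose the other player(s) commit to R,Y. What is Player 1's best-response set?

argmax u_1 = {A}

u_1(A vs R,Y) = 5
u_1(B vs R,Y) = 1
u_1(C vs R,Y) = 0
max payoff 5 at {A}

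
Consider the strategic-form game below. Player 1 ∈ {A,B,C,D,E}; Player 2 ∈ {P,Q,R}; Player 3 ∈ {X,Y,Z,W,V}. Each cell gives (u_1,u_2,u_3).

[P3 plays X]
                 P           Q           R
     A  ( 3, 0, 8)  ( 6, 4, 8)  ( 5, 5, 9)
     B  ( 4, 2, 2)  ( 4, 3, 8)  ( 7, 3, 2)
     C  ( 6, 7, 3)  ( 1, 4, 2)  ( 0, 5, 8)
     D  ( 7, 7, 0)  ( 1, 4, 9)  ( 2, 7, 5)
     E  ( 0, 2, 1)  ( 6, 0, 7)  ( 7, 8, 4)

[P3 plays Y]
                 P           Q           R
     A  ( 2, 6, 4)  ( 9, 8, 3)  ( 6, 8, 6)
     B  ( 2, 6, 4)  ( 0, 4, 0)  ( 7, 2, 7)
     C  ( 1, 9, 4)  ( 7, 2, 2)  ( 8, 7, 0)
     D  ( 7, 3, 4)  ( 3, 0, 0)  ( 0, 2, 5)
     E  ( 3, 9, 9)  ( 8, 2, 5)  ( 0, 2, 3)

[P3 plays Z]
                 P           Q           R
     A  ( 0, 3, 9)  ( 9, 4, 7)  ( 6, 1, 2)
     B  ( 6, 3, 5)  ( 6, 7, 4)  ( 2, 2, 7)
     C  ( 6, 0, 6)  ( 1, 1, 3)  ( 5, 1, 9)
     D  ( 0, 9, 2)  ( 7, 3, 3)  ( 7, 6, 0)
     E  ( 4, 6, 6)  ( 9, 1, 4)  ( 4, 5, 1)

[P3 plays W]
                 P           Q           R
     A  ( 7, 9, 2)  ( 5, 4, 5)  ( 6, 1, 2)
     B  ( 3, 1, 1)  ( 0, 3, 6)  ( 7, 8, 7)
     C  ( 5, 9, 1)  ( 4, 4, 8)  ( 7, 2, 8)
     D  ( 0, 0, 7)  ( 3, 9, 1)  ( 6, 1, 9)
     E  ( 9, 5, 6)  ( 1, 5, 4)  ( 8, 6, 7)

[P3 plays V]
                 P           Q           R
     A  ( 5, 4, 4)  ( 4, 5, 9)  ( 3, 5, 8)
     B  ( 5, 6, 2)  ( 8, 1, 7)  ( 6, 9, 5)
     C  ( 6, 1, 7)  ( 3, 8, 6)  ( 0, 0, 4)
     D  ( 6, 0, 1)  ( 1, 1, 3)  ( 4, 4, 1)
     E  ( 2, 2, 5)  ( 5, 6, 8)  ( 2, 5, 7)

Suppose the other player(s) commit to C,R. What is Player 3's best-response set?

u_3(X vs C,R) = 8
u_3(Y vs C,R) = 0
u_3(Z vs C,R) = 9
u_3(W vs C,R) = 8
u_3(V vs C,R) = 4
max payoff 9 at {Z}

argmax u_3 = {Z}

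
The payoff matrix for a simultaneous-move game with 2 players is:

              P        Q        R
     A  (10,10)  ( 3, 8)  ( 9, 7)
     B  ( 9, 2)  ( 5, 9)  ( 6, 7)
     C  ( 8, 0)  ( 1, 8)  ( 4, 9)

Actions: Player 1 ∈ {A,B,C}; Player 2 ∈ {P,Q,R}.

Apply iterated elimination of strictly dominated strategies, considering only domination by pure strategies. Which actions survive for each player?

Remaining: P1:{A,B} P2:{P,Q}

P1 drop C (A beats it: P:10>8 Q:3>1 R:9>4)
P2 drop R (Q beats it: A:8>7 B:9>7)
P1→{A,B} P2→{P,Q}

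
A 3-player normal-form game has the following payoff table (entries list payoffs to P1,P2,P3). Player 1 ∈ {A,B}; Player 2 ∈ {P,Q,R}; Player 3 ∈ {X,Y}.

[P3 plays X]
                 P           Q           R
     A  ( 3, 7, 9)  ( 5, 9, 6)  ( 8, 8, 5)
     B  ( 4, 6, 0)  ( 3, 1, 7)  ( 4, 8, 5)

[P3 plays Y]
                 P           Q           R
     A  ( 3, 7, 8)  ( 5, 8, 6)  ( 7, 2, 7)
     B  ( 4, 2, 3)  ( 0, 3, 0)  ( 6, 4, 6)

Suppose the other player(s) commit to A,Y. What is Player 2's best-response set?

u_2(P vs A,Y) = 7
u_2(Q vs A,Y) = 8
u_2(R vs A,Y) = 2
max payoff 8 at {Q}

BR_2 = {Q}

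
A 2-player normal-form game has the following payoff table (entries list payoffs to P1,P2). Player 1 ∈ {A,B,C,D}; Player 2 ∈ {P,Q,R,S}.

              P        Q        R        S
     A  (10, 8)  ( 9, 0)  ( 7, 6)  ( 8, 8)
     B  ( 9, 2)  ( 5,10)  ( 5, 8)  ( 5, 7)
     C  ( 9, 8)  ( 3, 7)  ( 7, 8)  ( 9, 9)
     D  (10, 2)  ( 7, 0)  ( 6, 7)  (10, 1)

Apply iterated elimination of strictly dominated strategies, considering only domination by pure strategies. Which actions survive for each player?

P1 drop B (A beats it: P:10>9 Q:9>5 R:7>5 S:8>5)
P2 drop Q (P beats it: A:8>0 C:8>7 D:2>0)
P1→{A,C,D} P2→{P,R,S}

IESDS → P1:{A,C,D} P2:{P,R,S}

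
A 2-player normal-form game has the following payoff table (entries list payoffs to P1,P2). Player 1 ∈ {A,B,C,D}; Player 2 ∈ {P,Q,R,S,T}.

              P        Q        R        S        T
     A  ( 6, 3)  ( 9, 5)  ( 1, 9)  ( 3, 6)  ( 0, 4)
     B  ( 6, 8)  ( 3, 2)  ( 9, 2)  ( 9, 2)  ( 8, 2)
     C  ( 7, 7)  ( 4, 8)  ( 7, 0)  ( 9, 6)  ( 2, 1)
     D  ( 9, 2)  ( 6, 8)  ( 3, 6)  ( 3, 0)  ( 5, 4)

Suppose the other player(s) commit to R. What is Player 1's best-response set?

u_1(A vs R) = 1
u_1(B vs R) = 9
u_1(C vs R) = 7
u_1(D vs R) = 3
max payoff 9 at {B}

BR_1 = {B}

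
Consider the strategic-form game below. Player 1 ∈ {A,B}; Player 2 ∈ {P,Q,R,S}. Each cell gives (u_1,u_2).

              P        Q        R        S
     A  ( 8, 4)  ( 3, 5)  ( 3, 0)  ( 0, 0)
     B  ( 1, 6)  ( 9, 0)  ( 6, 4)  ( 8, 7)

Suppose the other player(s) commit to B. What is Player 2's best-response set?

u_2(P vs B) = 6
u_2(Q vs B) = 0
u_2(R vs B) = 4
u_2(S vs B) = 7
max payoff 7 at {S}

argmax u_2 = {S}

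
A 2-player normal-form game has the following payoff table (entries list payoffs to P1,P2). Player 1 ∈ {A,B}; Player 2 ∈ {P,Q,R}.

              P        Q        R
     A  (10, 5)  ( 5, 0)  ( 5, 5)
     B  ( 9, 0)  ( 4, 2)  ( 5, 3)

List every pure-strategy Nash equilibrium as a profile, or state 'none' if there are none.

Nash profiles: (A,P), (A,R), (B,R)

(A,P): NE
(A,Q): not NE [P2→R gives 5>0]
(A,R): NE
(B,P): not NE [P1→A gives 10>9; P2→R gives 3>0]
(B,Q): not NE [P1→A gives 5>4; P2→R gives 3>2]
(B,R): NE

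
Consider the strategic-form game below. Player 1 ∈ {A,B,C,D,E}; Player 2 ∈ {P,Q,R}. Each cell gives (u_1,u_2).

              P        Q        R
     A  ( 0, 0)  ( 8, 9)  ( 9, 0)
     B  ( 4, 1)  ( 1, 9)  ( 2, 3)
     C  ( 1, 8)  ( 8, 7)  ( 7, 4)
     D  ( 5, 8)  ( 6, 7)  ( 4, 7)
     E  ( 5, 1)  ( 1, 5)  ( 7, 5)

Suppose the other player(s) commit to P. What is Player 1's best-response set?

BR_1 = {D,E}

u_1(A vs P) = 0
u_1(B vs P) = 4
u_1(C vs P) = 1
u_1(D vs P) = 5
u_1(E vs P) = 5
max payoff 5 at {D,E}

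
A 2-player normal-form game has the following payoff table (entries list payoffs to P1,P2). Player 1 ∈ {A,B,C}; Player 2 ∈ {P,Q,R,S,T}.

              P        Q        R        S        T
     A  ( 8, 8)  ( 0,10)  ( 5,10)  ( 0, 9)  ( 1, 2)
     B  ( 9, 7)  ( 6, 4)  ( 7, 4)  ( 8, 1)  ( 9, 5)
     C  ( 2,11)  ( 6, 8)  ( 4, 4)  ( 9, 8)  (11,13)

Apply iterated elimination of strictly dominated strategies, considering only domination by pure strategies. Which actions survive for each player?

P1 drop A (B beats it: P:9>8 Q:6>0 R:7>5 S:8>0 T:9>1)
P2 drop Q (P beats it: B:7>4 C:11>8)
P2 drop R (P beats it: B:7>4 C:11>4)
P2 drop S (P beats it: B:7>1 C:11>8)
P1→{B,C} P2→{P,T}

Survivors P1:{B,C} P2:{P,T}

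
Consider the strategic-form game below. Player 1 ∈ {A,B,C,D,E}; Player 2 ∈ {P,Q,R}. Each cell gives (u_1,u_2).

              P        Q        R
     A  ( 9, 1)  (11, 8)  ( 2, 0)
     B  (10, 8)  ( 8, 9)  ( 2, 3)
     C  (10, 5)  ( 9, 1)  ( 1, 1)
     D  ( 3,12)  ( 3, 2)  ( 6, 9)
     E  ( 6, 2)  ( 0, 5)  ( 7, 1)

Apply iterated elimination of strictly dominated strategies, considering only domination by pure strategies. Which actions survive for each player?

Remaining: P1:{A,B,C} P2:{P,Q}

P2 drop R (P beats it: A:1>0 B:8>3 C:5>1 D:12>9 E:2>1)
P1 drop D (A beats it: P:9>3 Q:11>3)
P1 drop E (A beats it: P:9>6 Q:11>0)
P1→{A,B,C} P2→{P,Q}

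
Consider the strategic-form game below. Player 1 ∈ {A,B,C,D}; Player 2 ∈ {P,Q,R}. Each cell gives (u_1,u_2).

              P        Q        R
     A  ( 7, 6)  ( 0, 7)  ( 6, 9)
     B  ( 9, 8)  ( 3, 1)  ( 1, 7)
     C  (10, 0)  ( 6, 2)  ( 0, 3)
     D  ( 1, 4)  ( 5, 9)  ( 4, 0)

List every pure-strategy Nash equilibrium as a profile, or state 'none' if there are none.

PSNE = {(A,R)}

(A,P): not NE [P1→C gives 10>7; P2→R gives 9>6]
(A,Q): not NE [P1→C gives 6>0; P2→R gives 9>7]
(A,R): NE
(B,P): not NE [P1→C gives 10>9]
(B,Q): not NE [P1→C gives 6>3; P2→P gives 8>1]
(B,R): not NE [P1→A gives 6>1; P2→P gives 8>7]
(C,P): not NE [P2→R gives 3>0]
(C,Q): not NE [P2→R gives 3>2]
(C,R): not NE [P1→A gives 6>0]
(D,P): not NE [P1→C gives 10>1; P2→Q gives 9>4]
(D,Q): not NE [P1→C gives 6>5]
(D,R): not NE [P1→A gives 6>4; P2→Q gives 9>0]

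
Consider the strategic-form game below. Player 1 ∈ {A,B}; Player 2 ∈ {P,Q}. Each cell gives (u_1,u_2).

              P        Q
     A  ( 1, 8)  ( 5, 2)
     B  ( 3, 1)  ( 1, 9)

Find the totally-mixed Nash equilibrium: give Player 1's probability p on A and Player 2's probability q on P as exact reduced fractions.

P1 indiff ⇒ q·1+(1-q)·5 = q·3+(1-q)·1 ⇒ q(-2) = (1-q)(-4) ⇒ q = 2/3
P2 indiff ⇒ p·8+(1-p)·1 = p·2+(1-p)·9 ⇒ p(6) = (1-p)(8) ⇒ p = 4/7

(p,q) = (4/7, 2/3)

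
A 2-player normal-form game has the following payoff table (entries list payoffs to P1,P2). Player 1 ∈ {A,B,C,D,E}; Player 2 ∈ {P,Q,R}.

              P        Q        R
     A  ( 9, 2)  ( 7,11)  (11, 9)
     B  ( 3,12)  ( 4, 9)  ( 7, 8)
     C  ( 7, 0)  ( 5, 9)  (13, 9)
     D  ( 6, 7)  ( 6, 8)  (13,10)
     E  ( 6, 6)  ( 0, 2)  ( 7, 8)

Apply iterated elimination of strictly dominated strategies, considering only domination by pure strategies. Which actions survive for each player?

P1 drop B (A beats it: P:9>3 Q:7>4 R:11>7)
P1 drop E (A beats it: P:9>6 Q:7>0 R:11>7)
P2 drop P (Q beats it: A:11>2 C:9>0 D:8>7)
P1→{A,C,D} P2→{Q,R}

IESDS → P1:{A,C,D} P2:{Q,R}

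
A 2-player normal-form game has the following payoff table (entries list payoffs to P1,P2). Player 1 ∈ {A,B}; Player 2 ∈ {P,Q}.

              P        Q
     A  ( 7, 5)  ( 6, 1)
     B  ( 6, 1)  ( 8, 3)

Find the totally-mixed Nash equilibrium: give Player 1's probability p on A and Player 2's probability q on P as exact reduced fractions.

P1 indiff ⇒ q·7+(1-q)·6 = q·6+(1-q)·8 ⇒ q(1) = (1-q)(2) ⇒ q = 2/3
P2 indiff ⇒ p·5+(1-p)·1 = p·1+(1-p)·3 ⇒ p(4) = (1-p)(2) ⇒ p = 1/3

(p,q) = (1/3, 2/3)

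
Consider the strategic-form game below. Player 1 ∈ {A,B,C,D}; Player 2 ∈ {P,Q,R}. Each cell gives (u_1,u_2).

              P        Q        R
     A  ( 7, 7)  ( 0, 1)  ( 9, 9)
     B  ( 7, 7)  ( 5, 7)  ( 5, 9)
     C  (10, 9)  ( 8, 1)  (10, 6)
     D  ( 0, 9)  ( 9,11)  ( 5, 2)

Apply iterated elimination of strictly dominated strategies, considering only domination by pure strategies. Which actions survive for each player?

P1 drop A (C beats it: P:10>7 Q:8>0 R:10>9)
P1 drop B (C beats it: P:10>7 Q:8>5 R:10>5)
P2 drop R (P beats it: C:9>6 D:9>2)
P1→{C,D} P2→{P,Q}

Survivors P1:{C,D} P2:{P,Q}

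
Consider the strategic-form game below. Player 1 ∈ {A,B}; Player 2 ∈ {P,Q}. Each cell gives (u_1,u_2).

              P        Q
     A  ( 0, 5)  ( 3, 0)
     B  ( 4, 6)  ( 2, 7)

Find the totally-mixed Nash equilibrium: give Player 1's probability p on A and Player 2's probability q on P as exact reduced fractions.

P1 mixes 1/6 on A; P2 mixes 1/5 on P

P1 indiff ⇒ q·0+(1-q)·3 = q·4+(1-q)·2 ⇒ q(-4) = (1-q)(-1) ⇒ q = 1/5
P2 indiff ⇒ p·5+(1-p)·6 = p·0+(1-p)·7 ⇒ p(5) = (1-p)(1) ⇒ p = 1/6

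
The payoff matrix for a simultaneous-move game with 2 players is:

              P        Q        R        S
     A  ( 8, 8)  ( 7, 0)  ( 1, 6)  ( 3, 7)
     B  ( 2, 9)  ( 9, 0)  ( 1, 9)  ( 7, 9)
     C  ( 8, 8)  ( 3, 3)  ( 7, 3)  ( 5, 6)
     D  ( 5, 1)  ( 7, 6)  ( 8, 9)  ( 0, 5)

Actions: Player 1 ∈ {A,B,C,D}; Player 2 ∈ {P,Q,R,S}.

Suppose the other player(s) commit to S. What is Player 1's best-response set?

argmax u_1 = {B}

u_1(A vs S) = 3
u_1(B vs S) = 7
u_1(C vs S) = 5
u_1(D vs S) = 0
max payoff 7 at {B}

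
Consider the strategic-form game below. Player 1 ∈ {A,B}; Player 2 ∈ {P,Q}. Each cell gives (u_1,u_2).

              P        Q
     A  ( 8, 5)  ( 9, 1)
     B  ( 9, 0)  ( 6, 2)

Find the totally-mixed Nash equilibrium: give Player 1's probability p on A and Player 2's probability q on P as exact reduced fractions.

(p,q) = (1/3, 3/4)

P1 indiff ⇒ q·8+(1-q)·9 = q·9+(1-q)·6 ⇒ q(-1) = (1-q)(-3) ⇒ q = 3/4
P2 indiff ⇒ p·5+(1-p)·0 = p·1+(1-p)·2 ⇒ p(4) = (1-p)(2) ⇒ p = 1/3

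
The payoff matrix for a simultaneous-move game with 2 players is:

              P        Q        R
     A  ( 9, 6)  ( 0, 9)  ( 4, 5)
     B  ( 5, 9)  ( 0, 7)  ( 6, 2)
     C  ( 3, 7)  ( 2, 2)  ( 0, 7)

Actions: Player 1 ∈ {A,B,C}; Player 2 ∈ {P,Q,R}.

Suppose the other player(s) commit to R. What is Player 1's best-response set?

u_1(A vs R) = 4
u_1(B vs R) = 6
u_1(C vs R) = 0
max payoff 6 at {B}

argmax u_1 = {B}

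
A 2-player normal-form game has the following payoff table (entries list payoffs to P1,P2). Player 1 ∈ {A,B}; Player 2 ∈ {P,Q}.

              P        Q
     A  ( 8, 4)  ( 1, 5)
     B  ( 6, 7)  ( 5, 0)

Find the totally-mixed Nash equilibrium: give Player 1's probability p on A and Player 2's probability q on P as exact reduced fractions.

P1 indiff ⇒ q·8+(1-q)·1 = q·6+(1-q)·5 ⇒ q(2) = (1-q)(4) ⇒ q = 2/3
P2 indiff ⇒ p·4+(1-p)·7 = p·5+(1-p)·0 ⇒ p(-1) = (1-p)(-7) ⇒ p = 7/8

(p,q) = (7/8, 2/3)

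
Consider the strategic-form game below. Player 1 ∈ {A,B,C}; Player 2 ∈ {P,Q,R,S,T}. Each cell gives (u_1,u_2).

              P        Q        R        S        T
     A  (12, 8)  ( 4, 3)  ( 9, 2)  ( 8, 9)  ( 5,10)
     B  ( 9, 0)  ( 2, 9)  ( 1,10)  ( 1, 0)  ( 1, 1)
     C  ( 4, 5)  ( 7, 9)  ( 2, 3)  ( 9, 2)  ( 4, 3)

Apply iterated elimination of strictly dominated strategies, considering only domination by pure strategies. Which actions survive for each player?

Survivors P1:{A,C} P2:{P,Q,T}

P1 drop B (A beats it: P:12>9 Q:4>2 R:9>1 S:8>1 T:5>1)
P2 drop R (P beats it: A:8>2 C:5>3)
P2 drop S (T beats it: A:10>9 C:3>2)
P1→{A,C} P2→{P,Q,T}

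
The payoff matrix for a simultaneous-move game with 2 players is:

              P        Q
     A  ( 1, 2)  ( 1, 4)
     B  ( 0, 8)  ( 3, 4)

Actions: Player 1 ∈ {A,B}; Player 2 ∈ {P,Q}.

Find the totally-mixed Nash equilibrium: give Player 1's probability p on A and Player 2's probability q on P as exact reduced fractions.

(p,q) = (2/3, 2/3)

P1 indiff ⇒ q·1+(1-q)·1 = q·0+(1-q)·3 ⇒ q(1) = (1-q)(2) ⇒ q = 2/3
P2 indiff ⇒ p·2+(1-p)·8 = p·4+(1-p)·4 ⇒ p(-2) = (1-p)(-4) ⇒ p = 2/3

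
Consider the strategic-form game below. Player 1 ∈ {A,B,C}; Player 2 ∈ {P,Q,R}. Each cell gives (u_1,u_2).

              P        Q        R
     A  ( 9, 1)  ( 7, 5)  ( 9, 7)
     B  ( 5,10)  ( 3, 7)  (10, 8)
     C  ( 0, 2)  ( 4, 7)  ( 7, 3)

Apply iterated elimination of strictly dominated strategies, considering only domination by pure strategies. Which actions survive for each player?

P1 drop C (A beats it: P:9>0 Q:7>4 R:9>7)
P2 drop Q (R beats it: A:7>5 B:8>7)
P1→{A,B} P2→{P,R}

IESDS → P1:{A,B} P2:{P,R}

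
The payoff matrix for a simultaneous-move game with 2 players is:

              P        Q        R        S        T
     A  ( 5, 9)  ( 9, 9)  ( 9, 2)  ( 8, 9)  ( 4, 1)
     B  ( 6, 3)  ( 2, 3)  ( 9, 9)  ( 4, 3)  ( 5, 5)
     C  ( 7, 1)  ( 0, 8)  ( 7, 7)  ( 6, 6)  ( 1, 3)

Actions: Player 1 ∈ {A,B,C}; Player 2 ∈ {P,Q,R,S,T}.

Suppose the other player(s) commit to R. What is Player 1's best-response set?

u_1(A vs R) = 9
u_1(B vs R) = 9
u_1(C vs R) = 7
max payoff 9 at {A,B}

argmax u_1 = {A,B}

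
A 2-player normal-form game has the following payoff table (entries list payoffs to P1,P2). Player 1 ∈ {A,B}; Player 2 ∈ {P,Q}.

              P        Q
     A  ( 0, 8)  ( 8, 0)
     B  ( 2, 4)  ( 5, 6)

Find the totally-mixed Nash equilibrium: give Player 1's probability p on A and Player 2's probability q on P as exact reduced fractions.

p=1/5, q=3/5

P1 indiff ⇒ q·0+(1-q)·8 = q·2+(1-q)·5 ⇒ q(-2) = (1-q)(-3) ⇒ q = 3/5
P2 indiff ⇒ p·8+(1-p)·4 = p·0+(1-p)·6 ⇒ p(8) = (1-p)(2) ⇒ p = 1/5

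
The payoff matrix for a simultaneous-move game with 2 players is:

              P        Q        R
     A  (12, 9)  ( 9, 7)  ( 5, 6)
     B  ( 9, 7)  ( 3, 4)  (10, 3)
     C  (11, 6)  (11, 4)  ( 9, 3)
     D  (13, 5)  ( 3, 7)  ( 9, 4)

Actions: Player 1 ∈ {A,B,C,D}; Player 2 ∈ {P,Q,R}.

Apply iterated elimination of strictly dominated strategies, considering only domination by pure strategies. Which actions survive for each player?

Remaining: P1:{A,C,D} P2:{P,Q}

P2 drop R (P beats it: A:9>6 B:7>3 C:6>3 D:5>4)
P1 drop B (A beats it: P:12>9 Q:9>3)
P1→{A,C,D} P2→{P,Q}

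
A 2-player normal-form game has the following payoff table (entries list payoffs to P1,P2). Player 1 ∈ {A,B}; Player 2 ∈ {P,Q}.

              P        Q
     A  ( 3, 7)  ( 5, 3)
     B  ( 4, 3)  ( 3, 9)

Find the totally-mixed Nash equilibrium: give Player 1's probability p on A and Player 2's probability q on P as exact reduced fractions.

P1 mixes 3/5 on A; P2 mixes 2/3 on P

P1 indiff ⇒ q·3+(1-q)·5 = q·4+(1-q)·3 ⇒ q(-1) = (1-q)(-2) ⇒ q = 2/3
P2 indiff ⇒ p·7+(1-p)·3 = p·3+(1-p)·9 ⇒ p(4) = (1-p)(6) ⇒ p = 3/5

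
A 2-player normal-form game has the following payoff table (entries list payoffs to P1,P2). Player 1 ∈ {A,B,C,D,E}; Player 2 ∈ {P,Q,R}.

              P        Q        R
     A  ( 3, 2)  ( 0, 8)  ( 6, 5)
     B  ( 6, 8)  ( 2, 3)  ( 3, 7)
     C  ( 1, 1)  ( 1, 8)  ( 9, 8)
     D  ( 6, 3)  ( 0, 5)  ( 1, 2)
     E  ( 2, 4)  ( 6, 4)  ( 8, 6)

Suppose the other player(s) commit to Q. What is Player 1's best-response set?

u_1(A vs Q) = 0
u_1(B vs Q) = 2
u_1(C vs Q) = 1
u_1(D vs Q) = 0
u_1(E vs Q) = 6
max payoff 6 at {E}

P1 best: {E}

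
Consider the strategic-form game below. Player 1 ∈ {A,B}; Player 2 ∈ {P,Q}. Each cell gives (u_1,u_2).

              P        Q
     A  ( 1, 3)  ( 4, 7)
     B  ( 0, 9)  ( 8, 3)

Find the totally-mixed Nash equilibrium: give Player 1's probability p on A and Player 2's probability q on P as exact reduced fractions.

P1 indiff ⇒ q·1+(1-q)·4 = q·0+(1-q)·8 ⇒ q(1) = (1-q)(4) ⇒ q = 4/5
P2 indiff ⇒ p·3+(1-p)·9 = p·7+(1-p)·3 ⇒ p(-4) = (1-p)(-6) ⇒ p = 3/5

p=3/5, q=4/5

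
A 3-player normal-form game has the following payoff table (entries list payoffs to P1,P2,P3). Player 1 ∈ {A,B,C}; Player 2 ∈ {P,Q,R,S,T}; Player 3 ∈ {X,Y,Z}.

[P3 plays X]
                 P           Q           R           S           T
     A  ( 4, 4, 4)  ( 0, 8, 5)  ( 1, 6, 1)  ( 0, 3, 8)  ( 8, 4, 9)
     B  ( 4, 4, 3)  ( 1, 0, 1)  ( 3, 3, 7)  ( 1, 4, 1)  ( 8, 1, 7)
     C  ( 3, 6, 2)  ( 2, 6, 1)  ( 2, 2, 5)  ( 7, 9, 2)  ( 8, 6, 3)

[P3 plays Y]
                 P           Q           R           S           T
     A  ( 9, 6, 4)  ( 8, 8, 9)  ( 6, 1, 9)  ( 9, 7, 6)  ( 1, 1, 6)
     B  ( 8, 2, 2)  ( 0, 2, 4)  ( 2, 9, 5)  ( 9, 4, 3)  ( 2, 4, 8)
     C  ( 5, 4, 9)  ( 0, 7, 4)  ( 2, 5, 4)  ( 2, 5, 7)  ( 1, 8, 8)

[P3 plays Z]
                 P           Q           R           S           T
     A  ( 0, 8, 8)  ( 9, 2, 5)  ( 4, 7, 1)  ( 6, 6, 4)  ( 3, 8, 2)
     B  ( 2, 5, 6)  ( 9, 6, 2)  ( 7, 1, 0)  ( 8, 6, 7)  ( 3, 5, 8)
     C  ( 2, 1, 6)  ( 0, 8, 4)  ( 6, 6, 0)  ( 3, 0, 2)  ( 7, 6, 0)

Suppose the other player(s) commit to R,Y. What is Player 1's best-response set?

u_1(A vs R,Y) = 6
u_1(B vs R,Y) = 2
u_1(C vs R,Y) = 2
max payoff 6 at {A}

P1 best: {A}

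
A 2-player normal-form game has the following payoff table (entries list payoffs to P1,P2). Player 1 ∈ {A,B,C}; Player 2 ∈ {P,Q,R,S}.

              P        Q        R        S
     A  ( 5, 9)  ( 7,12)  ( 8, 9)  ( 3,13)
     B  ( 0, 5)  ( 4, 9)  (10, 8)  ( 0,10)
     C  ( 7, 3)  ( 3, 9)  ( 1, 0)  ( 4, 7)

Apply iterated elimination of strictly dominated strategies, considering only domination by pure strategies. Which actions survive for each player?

P2 drop P (Q beats it: A:12>9 B:9>5 C:9>3)
P2 drop R (Q beats it: A:12>9 B:9>8 C:9>0)
P1 drop B (A beats it: Q:7>4 S:3>0)
P1→{A,C} P2→{Q,S}

IESDS → P1:{A,C} P2:{Q,S}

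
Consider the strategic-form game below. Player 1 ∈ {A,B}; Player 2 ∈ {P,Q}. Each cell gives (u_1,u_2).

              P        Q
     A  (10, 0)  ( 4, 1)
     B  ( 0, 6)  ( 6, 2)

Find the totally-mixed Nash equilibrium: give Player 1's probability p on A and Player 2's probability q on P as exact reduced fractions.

P1 indiff ⇒ q·10+(1-q)·4 = q·0+(1-q)·6 ⇒ q(10) = (1-q)(2) ⇒ q = 1/6
P2 indiff ⇒ p·0+(1-p)·6 = p·1+(1-p)·2 ⇒ p(-1) = (1-p)(-4) ⇒ p = 4/5

P1 mixes 4/5 on A; P2 mixes 1/6 on P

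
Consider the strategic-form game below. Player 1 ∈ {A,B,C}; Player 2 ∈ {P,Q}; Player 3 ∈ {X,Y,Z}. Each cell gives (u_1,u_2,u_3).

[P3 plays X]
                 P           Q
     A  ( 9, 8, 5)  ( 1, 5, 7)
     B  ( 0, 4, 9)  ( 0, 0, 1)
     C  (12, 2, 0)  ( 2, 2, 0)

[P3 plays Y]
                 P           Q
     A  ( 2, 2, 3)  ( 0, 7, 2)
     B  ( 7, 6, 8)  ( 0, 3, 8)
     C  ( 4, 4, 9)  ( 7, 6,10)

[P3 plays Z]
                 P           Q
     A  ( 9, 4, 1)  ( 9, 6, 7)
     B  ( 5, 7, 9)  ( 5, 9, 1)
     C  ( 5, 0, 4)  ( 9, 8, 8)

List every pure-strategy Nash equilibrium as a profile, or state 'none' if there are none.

(A,P,X): not NE [P1→C gives 12>9]
(A,P,Y): not NE [P1→B gives 7>2; P2→Q gives 7>2; P3→X gives 5>3]
(A,P,Z): not NE [P2→Q gives 6>4; P3→X gives 5>1]
(A,Q,X): not NE [P1→C gives 2>1; P2→P gives 8>5]
(A,Q,Y): not NE [P1→C gives 7>0; P3→Z gives 7>2]
(A,Q,Z): NE
(B,P,X): not NE [P1→C gives 12>0]
(B,P,Y): not NE [P3→Z gives 9>8]
(B,P,Z): not NE [P1→A gives 9>5; P2→Q gives 9>7]
(B,Q,X): not NE [P1→C gives 2>0; P2→P gives 4>0; P3→Y gives 8>1]
(B,Q,Y): not NE [P1→C gives 7>0; P2→P gives 6>3]
(B,Q,Z): not NE [P1→C gives 9>5; P3→Y gives 8>1]
(C,P,X): not NE [P3→Y gives 9>0]
(C,P,Y): not NE [P1→B gives 7>4; P2→Q gives 6>4]
(C,P,Z): not NE [P1→A gives 9>5; P2→Q gives 8>0; P3→Y gives 9>4]
(C,Q,X): not NE [P3→Y gives 10>0]
(C,Q,Y): NE
(C,Q,Z): not NE [P3→Y gives 10>8]

PSNE = {(A,Q,Z), (C,Q,Y)}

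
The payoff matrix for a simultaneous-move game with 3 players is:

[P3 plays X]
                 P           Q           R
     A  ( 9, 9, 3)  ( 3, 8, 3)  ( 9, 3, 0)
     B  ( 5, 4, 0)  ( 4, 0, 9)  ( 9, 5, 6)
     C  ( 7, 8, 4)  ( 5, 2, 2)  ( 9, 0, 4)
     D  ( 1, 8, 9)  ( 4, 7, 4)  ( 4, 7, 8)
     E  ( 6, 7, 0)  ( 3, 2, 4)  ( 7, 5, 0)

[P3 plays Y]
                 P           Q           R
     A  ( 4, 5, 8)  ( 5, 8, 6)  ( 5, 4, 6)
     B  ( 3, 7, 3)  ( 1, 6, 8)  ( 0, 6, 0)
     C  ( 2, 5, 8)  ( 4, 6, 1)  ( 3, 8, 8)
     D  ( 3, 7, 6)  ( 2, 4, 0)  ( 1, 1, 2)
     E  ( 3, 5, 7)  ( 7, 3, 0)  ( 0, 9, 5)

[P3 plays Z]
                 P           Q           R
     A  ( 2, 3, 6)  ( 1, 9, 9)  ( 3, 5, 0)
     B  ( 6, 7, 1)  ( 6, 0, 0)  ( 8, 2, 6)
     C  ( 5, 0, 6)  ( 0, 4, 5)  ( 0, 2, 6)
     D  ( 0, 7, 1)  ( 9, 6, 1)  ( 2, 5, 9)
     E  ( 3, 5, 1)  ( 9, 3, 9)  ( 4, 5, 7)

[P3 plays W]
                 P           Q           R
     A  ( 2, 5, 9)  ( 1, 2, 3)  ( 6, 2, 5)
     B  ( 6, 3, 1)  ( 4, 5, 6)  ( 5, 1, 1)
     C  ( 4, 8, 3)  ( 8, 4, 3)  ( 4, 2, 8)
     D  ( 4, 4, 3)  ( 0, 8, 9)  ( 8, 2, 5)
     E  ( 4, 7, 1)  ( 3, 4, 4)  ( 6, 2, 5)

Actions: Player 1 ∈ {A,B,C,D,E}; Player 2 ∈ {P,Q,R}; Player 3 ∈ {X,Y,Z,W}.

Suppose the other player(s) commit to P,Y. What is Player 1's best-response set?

u_1(A vs P,Y) = 4
u_1(B vs P,Y) = 3
u_1(C vs P,Y) = 2
u_1(D vs P,Y) = 3
u_1(E vs P,Y) = 3
max payoff 4 at {A}

BR_1 = {A}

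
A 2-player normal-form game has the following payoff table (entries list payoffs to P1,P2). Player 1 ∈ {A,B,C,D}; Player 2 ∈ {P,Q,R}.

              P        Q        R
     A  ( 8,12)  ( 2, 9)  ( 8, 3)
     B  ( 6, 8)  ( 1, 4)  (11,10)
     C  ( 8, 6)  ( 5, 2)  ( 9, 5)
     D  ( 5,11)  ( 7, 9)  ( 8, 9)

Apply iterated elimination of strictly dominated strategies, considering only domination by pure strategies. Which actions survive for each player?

IESDS → P1:{A,B,C} P2:{P,R}

P2 drop Q (P beats it: A:12>9 B:8>4 C:6>2 D:11>9)
P1 drop D (B beats it: P:6>5 R:11>8)
P1→{A,B,C} P2→{P,R}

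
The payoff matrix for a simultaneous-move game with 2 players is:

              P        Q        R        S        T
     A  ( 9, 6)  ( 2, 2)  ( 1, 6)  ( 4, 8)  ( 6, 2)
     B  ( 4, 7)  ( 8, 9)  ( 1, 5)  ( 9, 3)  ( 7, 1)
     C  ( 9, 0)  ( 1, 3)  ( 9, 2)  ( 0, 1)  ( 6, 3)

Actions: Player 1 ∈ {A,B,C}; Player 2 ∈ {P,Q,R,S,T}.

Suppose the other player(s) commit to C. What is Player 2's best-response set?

u_2(P vs C) = 0
u_2(Q vs C) = 3
u_2(R vs C) = 2
u_2(S vs C) = 1
u_2(T vs C) = 3
max payoff 3 at {Q,T}

argmax u_2 = {Q,T}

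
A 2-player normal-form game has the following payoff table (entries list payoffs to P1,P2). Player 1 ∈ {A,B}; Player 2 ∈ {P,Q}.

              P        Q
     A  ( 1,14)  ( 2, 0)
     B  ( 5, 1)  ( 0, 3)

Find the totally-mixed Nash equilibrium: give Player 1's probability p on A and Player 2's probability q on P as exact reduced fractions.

(p,q) = (1/8, 1/3)

P1 indiff ⇒ q·1+(1-q)·2 = q·5+(1-q)·0 ⇒ q(-4) = (1-q)(-2) ⇒ q = 1/3
P2 indiff ⇒ p·14+(1-p)·1 = p·0+(1-p)·3 ⇒ p(14) = (1-p)(2) ⇒ p = 1/8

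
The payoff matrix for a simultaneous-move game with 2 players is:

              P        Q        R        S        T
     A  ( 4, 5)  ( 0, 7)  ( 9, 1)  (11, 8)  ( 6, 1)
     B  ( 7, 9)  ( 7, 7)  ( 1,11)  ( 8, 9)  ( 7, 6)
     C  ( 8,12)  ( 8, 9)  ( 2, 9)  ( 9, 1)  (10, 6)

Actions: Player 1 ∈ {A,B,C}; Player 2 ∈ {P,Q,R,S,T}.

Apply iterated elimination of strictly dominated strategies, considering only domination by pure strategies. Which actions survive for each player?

IESDS → P1:{A,C} P2:{P,Q,S}

P1 drop B (C beats it: P:8>7 Q:8>7 R:2>1 S:9>8 T:10>7)
P2 drop R (P beats it: A:5>1 C:12>9)
P2 drop T (P beats it: A:5>1 C:12>6)
P1→{A,C} P2→{P,Q,S}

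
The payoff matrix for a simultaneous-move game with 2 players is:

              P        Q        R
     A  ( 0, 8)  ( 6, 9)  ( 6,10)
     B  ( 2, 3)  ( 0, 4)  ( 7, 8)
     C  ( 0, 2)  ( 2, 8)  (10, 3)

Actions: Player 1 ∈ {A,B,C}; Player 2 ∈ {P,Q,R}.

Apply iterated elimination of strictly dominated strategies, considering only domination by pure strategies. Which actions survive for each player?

P2 drop P (Q beats it: A:9>8 B:4>3 C:8>2)
P1 drop B (C beats it: Q:2>0 R:10>7)
P1→{A,C} P2→{Q,R}

IESDS → P1:{A,C} P2:{Q,R}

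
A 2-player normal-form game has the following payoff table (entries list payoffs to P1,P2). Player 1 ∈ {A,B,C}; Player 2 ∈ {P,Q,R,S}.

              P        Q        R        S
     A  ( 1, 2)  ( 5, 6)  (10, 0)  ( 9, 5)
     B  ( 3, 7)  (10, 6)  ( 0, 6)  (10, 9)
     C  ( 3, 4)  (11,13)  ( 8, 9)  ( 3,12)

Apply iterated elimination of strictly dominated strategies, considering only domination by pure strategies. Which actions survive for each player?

Survivors P1:{B,C} P2:{Q,S}

P2 drop P (S beats it: A:5>2 B:9>7 C:12>4)
P2 drop R (S beats it: A:5>0 B:9>6 C:12>9)
P1 drop A (B beats it: Q:10>5 S:10>9)
P1→{B,C} P2→{Q,S}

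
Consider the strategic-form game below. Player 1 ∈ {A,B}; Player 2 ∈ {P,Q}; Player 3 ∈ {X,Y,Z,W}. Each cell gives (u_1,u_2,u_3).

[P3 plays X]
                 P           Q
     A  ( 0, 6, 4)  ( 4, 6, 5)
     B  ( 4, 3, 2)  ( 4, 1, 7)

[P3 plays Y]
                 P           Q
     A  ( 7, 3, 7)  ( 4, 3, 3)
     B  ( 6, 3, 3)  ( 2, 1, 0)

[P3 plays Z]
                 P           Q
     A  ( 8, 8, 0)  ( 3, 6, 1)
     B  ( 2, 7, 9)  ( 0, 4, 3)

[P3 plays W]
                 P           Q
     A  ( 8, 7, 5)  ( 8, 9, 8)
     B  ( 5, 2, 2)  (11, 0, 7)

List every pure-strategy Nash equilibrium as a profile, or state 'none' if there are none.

(A,P,X): not NE [P1→B gives 4>0; P3→Y gives 7>4]
(A,P,Y): NE
(A,P,Z): not NE [P3→Y gives 7>0]
(A,P,W): not NE [P2→Q gives 9>7; P3→Y gives 7>5]
(A,Q,X): not NE [P3→W gives 8>5]
(A,Q,Y): not NE [P3→W gives 8>3]
(A,Q,Z): not NE [P2→P gives 8>6; P3→W gives 8>1]
(A,Q,W): not NE [P1→B gives 11>8]
(B,P,X): not NE [P3→Z gives 9>2]
(B,P,Y): not NE [P1→A gives 7>6; P3→Z gives 9>3]
(B,P,Z): not NE [P1→A gives 8>2]
(B,P,W): not NE [P1→A gives 8>5; P3→Z gives 9>2]
(B,Q,X): not NE [P2→P gives 3>1]
(B,Q,Y): not NE [P1→A gives 4>2; P2→P gives 3>1; P3→W gives 7>0]
(B,Q,Z): not NE [P1→A gives 3>0; P2→P gives 7>4; P3→W gives 7>3]
(B,Q,W): not NE [P2→P gives 2>0]

PSNE = {(A,P,Y)}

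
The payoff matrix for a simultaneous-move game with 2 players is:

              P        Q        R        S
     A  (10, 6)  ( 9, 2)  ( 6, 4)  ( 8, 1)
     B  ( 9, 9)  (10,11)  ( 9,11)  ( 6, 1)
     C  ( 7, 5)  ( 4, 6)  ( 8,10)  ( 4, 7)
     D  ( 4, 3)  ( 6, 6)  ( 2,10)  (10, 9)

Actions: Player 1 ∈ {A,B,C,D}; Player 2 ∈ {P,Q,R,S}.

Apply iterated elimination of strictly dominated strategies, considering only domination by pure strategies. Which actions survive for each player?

IESDS → P1:{A,B} P2:{P,Q,R}

P1 drop C (B beats it: P:9>7 Q:10>4 R:9>8 S:6>4)
P2 drop S (R beats it: A:4>1 B:11>1 D:10>9)
P1 drop D (A beats it: P:10>4 Q:9>6 R:6>2)
P1→{A,B} P2→{P,Q,R}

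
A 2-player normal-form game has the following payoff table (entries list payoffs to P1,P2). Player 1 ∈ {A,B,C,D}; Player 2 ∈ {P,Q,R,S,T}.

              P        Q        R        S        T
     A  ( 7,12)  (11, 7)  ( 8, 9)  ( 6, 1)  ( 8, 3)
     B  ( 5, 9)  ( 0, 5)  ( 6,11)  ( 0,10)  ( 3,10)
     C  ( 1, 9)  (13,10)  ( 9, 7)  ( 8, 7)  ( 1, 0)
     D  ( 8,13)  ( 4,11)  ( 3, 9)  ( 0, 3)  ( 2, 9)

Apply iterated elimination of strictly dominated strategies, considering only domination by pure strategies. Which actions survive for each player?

P1 drop B (A beats it: P:7>5 Q:11>0 R:8>6 S:6>0 T:8>3)
P2 drop R (P beats it: A:12>9 C:9>7 D:13>9)
P2 drop S (P beats it: A:12>1 C:9>7 D:13>3)
P2 drop T (P beats it: A:12>3 C:9>0 D:13>9)
P1→{A,C,D} P2→{P,Q}

Survivors P1:{A,C,D} P2:{P,Q}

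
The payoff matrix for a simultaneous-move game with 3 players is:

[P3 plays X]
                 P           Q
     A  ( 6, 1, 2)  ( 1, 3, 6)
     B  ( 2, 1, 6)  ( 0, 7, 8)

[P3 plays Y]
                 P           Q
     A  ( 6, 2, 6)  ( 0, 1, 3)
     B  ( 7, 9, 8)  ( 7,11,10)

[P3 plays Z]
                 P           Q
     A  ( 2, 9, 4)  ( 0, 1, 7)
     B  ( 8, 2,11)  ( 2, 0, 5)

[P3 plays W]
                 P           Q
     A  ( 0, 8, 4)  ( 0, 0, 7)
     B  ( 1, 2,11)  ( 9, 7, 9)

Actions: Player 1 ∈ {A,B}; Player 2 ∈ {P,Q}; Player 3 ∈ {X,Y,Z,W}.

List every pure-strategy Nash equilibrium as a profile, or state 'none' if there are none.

(A,P,X): not NE [P2→Q gives 3>1; P3→Y gives 6>2]
(A,P,Y): not NE [P1→B gives 7>6]
(A,P,Z): not NE [P1→B gives 8>2; P3→Y gives 6>4]
(A,P,W): not NE [P1→B gives 1>0; P3→Y gives 6>4]
(A,Q,X): not NE [P3→W gives 7>6]
(A,Q,Y): not NE [P1→B gives 7>0; P2→P gives 2>1; P3→W gives 7>3]
(A,Q,Z): not NE [P1→B gives 2>0; P2→P gives 9>1]
(A,Q,W): not NE [P1→B gives 9>0; P2→P gives 8>0]
(B,P,X): not NE [P1→A gives 6>2; P2→Q gives 7>1; P3→W gives 11>6]
(B,P,Y): not NE [P2→Q gives 11>9; P3→W gives 11>8]
(B,P,Z): NE
(B,P,W): not NE [P2→Q gives 7>2]
(B,Q,X): not NE [P1→A gives 1>0; P3→Y gives 10>8]
(B,Q,Y): NE
(B,Q,Z): not NE [P2→P gives 2>0; P3→Y gives 10>5]
(B,Q,W): not NE [P3→Y gives 10>9]

NE set: (B,P,Z), (B,Q,Y)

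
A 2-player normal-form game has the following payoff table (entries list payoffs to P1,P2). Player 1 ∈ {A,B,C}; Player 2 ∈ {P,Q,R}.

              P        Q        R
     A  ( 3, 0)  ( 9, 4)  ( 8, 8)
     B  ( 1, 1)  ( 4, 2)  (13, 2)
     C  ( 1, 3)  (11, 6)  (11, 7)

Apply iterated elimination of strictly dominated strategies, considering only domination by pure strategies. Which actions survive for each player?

P2 drop P (Q beats it: A:4>0 B:2>1 C:6>3)
P1 drop A (C beats it: Q:11>9 R:11>8)
P1→{B,C} P2→{Q,R}

IESDS → P1:{B,C} P2:{Q,R}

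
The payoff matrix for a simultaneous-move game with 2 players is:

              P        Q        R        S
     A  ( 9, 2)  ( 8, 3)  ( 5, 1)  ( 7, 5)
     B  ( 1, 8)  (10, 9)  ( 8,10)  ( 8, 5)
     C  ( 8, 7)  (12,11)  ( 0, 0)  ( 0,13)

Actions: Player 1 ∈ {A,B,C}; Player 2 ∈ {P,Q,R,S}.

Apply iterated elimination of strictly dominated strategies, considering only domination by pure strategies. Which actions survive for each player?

IESDS → P1:{B,C} P2:{Q,R,S}

P2 drop P (Q beats it: A:3>2 B:9>8 C:11>7)
P1 drop A (B beats it: Q:10>8 R:8>5 S:8>7)
P1→{B,C} P2→{Q,R,S}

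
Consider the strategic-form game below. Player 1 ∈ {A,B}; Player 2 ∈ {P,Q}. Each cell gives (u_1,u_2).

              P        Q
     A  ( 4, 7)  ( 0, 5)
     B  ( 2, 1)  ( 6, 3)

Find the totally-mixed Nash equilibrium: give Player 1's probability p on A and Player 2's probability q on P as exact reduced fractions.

p=1/2, q=3/4

P1 indiff ⇒ q·4+(1-q)·0 = q·2+(1-q)·6 ⇒ q(2) = (1-q)(6) ⇒ q = 3/4
P2 indiff ⇒ p·7+(1-p)·1 = p·5+(1-p)·3 ⇒ p(2) = (1-p)(2) ⇒ p = 1/2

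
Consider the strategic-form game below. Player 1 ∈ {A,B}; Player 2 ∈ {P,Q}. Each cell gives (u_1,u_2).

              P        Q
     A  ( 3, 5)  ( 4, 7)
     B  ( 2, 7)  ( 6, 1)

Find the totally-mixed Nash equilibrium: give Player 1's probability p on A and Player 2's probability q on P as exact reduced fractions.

P1 indiff ⇒ q·3+(1-q)·4 = q·2+(1-q)·6 ⇒ q(1) = (1-q)(2) ⇒ q = 2/3
P2 indiff ⇒ p·5+(1-p)·7 = p·7+(1-p)·1 ⇒ p(-2) = (1-p)(-6) ⇒ p = 3/4

P1 mixes 3/4 on A; P2 mixes 2/3 on P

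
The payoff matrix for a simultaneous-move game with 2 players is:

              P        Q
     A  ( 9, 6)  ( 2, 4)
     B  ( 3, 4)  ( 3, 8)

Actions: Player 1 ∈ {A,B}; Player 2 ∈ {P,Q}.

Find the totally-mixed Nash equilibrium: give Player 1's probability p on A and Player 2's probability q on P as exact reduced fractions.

p=2/3, q=1/7

P1 indiff ⇒ q·9+(1-q)·2 = q·3+(1-q)·3 ⇒ q(6) = (1-q)(1) ⇒ q = 1/7
P2 indiff ⇒ p·6+(1-p)·4 = p·4+(1-p)·8 ⇒ p(2) = (1-p)(4) ⇒ p = 2/3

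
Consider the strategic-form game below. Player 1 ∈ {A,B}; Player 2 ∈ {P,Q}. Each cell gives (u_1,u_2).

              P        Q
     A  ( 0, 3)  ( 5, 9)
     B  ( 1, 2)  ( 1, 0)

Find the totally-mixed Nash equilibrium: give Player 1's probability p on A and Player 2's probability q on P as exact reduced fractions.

p=1/4, q=4/5

P1 indiff ⇒ q·0+(1-q)·5 = q·1+(1-q)·1 ⇒ q(-1) = (1-q)(-4) ⇒ q = 4/5
P2 indiff ⇒ p·3+(1-p)·2 = p·9+(1-p)·0 ⇒ p(-6) = (1-p)(-2) ⇒ p = 1/4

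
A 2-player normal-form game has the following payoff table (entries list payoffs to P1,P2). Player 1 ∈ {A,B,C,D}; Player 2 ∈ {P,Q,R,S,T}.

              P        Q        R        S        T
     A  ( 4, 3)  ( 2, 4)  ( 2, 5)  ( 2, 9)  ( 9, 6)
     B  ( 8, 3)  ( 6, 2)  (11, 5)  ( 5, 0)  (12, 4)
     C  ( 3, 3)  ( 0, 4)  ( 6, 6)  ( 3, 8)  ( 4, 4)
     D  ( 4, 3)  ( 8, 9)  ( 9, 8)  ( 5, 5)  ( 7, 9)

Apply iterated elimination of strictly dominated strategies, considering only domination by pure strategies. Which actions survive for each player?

P1 drop A (B beats it: P:8>4 Q:6>2 R:11>2 S:5>2 T:12>9)
P1 drop C (B beats it: P:8>3 Q:6>0 R:11>6 S:5>3 T:12>4)
P2 drop P (R beats it: B:5>3 D:8>3)
P2 drop S (Q beats it: B:2>0 D:9>5)
P1→{B,D} P2→{Q,R,T}

Survivors P1:{B,D} P2:{Q,R,T}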